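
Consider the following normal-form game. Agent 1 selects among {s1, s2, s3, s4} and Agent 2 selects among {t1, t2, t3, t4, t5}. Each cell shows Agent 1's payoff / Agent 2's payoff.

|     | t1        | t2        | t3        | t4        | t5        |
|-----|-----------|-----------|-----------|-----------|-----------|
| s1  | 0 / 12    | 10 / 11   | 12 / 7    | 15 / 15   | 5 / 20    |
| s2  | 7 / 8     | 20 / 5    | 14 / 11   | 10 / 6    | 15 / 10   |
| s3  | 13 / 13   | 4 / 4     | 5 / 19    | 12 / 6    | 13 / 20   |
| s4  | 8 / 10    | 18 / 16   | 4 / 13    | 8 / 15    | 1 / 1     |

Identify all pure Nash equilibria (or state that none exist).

(s2, t3)

Find each player's best response to every opponent strategy; NE are the intersections.
Agent 1's best responses — vs t1: s3 (payoff 13); vs t2: s2 (payoff 20); vs t3: s2 (payoff 14); vs t4: s1 (payoff 15); vs t5: s2 (payoff 15).
Agent 2's best responses — vs s1: t5 (payoff 20); vs s2: t3 (payoff 11); vs s3: t5 (payoff 20); vs s4: t2 (payoff 16).
The only mutual best response is (s2, t3); neither player gains by switching there.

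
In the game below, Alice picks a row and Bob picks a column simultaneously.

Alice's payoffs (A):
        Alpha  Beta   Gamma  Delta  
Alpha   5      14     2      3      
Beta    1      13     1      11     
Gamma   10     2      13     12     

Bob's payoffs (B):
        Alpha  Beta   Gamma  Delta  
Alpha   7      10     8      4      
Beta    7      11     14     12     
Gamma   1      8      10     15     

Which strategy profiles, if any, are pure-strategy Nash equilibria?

(Alpha, Beta) and (Gamma, Delta)

A profile is a Nash equilibrium when each player is best-responding to the other.
Alice's best responses — vs Alpha: Gamma (payoff 10); vs Beta: Alpha (payoff 14); vs Gamma: Gamma (payoff 13); vs Delta: Gamma (payoff 12).
Bob's best responses — vs Alpha: Beta (payoff 10); vs Beta: Gamma (payoff 14); vs Gamma: Delta (payoff 15).
Mutual best responses occur at (Alpha, Beta) and (Gamma, Delta); at each, neither player gains by switching.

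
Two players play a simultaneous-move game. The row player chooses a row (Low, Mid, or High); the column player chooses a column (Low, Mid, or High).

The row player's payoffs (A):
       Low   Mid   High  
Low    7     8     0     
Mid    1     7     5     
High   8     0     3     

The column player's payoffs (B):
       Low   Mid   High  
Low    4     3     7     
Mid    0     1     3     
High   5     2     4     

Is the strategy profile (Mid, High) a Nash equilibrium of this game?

Yes

Holding the column player at High: the row player gets 5 from Mid, versus 0 from Low, 3 from High. No profitable deviation for the row player.
Holding the row player at Mid: the column player gets 3 from High, versus 0 from Low, 1 from Mid. No profitable deviation for the column player either.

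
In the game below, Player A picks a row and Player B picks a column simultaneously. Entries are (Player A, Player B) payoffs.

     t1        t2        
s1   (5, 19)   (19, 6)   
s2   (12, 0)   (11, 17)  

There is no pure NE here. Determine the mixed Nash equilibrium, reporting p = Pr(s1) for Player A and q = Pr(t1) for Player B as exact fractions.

p = 17/30, q = 8/15

Each player's mixing probability is pinned down by making the *other* player indifferent.
Player B indifferent between t1 and t2: p·19 + (1−p)·0 = p·6 + (1−p)·17 ⟹ 0 + 19p = 17 + (-11)p ⟹ p = 17/30.
Player A indifferent between s1 and s2: q·5 + (1−q)·19 = q·12 + (1−q)·11 ⟹ 19 + (-14)q = 11 + 1q ⟹ q = 8/15.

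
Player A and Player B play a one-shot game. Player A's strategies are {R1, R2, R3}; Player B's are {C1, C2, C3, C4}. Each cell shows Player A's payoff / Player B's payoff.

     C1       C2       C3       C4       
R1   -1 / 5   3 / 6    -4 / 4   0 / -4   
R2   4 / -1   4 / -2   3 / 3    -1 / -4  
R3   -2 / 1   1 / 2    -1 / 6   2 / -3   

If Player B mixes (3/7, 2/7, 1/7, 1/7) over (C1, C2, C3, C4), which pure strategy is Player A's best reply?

Player A's best reply maximizes expected payoff against the mix.
R1: (3/7)·(-1) + (2/7)·3 + (1/7)·(-4) + (1/7)·0 = -1/7
R2: (3/7)·4 + (2/7)·4 + (1/7)·3 + (1/7)·(-1) = 22/7
R3: (3/7)·(-2) + (2/7)·1 + (1/7)·(-1) + (1/7)·2 = -3/7
Highest expected payoff is 22/7, from R2.

R2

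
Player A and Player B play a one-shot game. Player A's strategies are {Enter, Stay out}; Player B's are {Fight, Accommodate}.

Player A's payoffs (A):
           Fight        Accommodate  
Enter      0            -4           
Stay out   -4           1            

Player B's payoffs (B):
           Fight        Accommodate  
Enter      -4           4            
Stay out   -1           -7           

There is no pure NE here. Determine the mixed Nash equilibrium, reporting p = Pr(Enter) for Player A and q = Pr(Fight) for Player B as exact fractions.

Each player's mixing probability is pinned down by making the *other* player indifferent.
Player B indifferent between Fight and Accommodate: p·(-4) + (1−p)·(-1) = p·4 + (1−p)·(-7) ⟹ (-1) + (-3)p = (-7) + 11p ⟹ p = 3/7.
Player A indifferent between Enter and Stay out: q·0 + (1−q)·(-4) = q·(-4) + (1−q)·1 ⟹ (-4) + 4q = 1 + (-5)q ⟹ q = 5/9.

p = 3/7, q = 5/9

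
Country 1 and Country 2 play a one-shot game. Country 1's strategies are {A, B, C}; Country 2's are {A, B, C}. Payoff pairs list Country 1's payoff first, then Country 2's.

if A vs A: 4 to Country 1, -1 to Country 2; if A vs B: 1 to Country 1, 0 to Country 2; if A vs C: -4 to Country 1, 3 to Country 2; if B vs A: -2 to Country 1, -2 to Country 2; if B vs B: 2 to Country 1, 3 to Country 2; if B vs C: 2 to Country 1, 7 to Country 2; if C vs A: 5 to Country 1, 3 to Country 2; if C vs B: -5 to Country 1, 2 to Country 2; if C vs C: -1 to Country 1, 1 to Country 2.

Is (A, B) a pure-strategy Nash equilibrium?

No

Holding Country 2 at B: Country 1 gets 1 from A but could get 2 by switching to B. Country 1 has a profitable deviation.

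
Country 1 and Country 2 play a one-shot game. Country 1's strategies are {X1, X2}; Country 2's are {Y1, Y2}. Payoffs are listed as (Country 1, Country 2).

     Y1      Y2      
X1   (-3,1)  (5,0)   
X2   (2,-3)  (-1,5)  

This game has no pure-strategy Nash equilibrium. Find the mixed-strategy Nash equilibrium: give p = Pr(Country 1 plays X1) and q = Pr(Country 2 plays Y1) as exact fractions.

In a mixed NE each player is indifferent between their pure strategies, so the opponent's mix sets the indifference.
Country 2 indifferent between Y1 and Y2: p·1 + (1−p)·(-3) = p·0 + (1−p)·5 ⟹ (-3) + 4p = 5 + (-5)p ⟹ p = 8/9.
Country 1 indifferent between X1 and X2: q·(-3) + (1−q)·5 = q·2 + (1−q)·(-1) ⟹ 5 + (-8)q = (-1) + 3q ⟹ q = 6/11.

p = 8/9, q = 6/11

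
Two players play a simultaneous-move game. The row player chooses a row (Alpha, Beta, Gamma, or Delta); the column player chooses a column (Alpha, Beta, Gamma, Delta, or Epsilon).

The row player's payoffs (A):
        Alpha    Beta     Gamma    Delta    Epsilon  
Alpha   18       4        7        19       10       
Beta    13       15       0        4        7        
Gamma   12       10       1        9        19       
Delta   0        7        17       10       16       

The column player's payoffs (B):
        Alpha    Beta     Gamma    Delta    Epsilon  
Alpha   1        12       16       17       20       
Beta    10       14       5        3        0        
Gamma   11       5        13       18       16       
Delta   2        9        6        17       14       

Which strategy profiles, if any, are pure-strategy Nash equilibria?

(Beta, Beta)

Check mutual best responses: a cell is a NE iff neither player can gain by unilaterally deviating.
The row player's best responses — vs Alpha: Alpha (payoff 18); vs Beta: Beta (payoff 15); vs Gamma: Delta (payoff 17); vs Delta: Alpha (payoff 19); vs Epsilon: Gamma (payoff 19).
The column player's best responses — vs Alpha: Epsilon (payoff 20); vs Beta: Beta (payoff 14); vs Gamma: Delta (payoff 18); vs Delta: Delta (payoff 17).
The only mutual best response is (Beta, Beta); neither player gains by switching there.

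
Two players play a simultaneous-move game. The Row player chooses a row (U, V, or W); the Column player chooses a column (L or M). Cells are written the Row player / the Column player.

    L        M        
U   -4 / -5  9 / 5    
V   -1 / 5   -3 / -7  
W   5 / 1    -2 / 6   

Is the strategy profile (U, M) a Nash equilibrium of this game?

Holding the Column player at M: the Row player gets 9 from U, versus -3 from V, -2 from W. No profitable deviation for the Row player.
Holding the Row player at U: the Column player gets 5 from M, versus -5 from L. No profitable deviation for the Column player either.

Yes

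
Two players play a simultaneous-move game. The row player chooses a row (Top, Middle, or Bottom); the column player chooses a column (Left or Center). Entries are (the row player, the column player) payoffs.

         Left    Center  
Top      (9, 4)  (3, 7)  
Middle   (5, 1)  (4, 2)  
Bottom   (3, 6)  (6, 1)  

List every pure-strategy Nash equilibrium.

Find each player's best response to every opponent strategy; NE are the intersections.
The row player's best responses — vs Left: Top (payoff 9); vs Center: Bottom (payoff 6).
The column player's best responses — vs Top: Center (payoff 7); vs Middle: Center (payoff 2); vs Bottom: Left (payoff 6).
No cell has both players best-responding. For instance, the row player's best reply to Left is Top, but against Top the column player prefers Center over Left.

No pure-strategy Nash equilibrium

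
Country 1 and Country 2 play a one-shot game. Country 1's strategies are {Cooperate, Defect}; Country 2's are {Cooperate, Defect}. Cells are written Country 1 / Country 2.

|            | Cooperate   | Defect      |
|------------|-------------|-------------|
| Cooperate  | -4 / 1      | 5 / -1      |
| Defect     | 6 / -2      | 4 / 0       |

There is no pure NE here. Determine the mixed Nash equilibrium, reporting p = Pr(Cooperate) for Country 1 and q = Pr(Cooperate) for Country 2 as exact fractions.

Each player's mixing probability is pinned down by making the *other* player indifferent.
Country 2 indifferent between Cooperate and Defect: p·1 + (1−p)·(-2) = p·(-1) + (1−p)·0 ⟹ (-2) + 3p = 0 + (-1)p ⟹ p = 1/2.
Country 1 indifferent between Cooperate and Defect: q·(-4) + (1−q)·5 = q·6 + (1−q)·4 ⟹ 5 + (-9)q = 4 + 2q ⟹ q = 1/11.

p = 1/2, q = 1/11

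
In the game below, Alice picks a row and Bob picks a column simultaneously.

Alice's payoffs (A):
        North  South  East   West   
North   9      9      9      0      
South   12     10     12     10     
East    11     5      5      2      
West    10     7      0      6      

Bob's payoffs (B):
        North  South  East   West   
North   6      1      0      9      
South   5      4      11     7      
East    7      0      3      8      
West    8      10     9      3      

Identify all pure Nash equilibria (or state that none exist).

(South, East)

A profile is a Nash equilibrium when each player is best-responding to the other.
Alice's best responses — vs North: South (payoff 12); vs South: South (payoff 10); vs East: South (payoff 12); vs West: South (payoff 10).
Bob's best responses — vs North: West (payoff 9); vs South: East (payoff 11); vs East: West (payoff 8); vs West: South (payoff 10).
The only mutual best response is (South, East); neither player gains by switching there.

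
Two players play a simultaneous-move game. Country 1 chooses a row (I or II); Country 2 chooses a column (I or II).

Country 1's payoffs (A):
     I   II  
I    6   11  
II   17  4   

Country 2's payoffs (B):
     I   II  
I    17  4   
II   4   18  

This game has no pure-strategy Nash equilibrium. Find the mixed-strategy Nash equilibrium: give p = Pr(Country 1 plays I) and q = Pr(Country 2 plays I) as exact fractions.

Each player's mixing probability is pinned down by making the *other* player indifferent.
Country 2 indifferent between I and II: p·17 + (1−p)·4 = p·4 + (1−p)·18 ⟹ 4 + 13p = 18 + (-14)p ⟹ p = 14/27.
Country 1 indifferent between I and II: q·6 + (1−q)·11 = q·17 + (1−q)·4 ⟹ 11 + (-5)q = 4 + 13q ⟹ q = 7/18.

p = 14/27, q = 7/18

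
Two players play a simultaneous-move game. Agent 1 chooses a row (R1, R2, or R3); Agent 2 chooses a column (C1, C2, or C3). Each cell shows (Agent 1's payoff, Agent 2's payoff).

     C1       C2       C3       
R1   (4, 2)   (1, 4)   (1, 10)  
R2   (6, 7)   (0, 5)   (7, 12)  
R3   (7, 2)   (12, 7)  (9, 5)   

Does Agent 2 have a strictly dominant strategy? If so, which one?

None

A strategy is strictly dominant if it gives Agent 2 a strictly higher payoff than every other strategy, against every choice by the opponent.
C1 is not dominant: against R1, C2 gives 4 > 2.
C2 is not dominant: against R1, C3 gives 10 > 4.
C3 is not dominant: against R3, C2 gives 7 > 5.
No single strategy is best against every opponent action.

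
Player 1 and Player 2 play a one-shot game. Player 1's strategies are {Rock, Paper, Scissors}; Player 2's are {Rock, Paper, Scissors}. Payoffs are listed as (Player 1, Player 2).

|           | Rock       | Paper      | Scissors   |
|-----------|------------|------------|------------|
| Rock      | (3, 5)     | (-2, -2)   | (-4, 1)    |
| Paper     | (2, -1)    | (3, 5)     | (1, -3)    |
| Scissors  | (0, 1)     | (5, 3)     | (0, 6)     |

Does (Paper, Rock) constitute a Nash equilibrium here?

Holding Player 2 at Rock: Player 1 gets 2 from Paper but could get 3 by switching to Rock. Player 1 has a profitable deviation.

No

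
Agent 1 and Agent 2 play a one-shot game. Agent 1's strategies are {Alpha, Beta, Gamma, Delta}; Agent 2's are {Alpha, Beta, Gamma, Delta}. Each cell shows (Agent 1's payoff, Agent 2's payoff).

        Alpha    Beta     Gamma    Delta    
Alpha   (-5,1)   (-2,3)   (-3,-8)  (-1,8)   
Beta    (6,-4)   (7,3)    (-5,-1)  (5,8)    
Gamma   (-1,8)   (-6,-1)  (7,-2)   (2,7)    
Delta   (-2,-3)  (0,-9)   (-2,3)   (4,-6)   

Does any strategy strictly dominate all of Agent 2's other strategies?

A strategy is strictly dominant if it gives Agent 2 a strictly higher payoff than every other strategy, against every choice by the opponent.
Alpha is not dominant: against Alpha, Beta gives 3 > 1.
Beta is not dominant: against Alpha, Delta gives 8 > 3.
Gamma is not dominant: against Alpha, Alpha gives 1 > -8.
Delta is not dominant: against Gamma, Alpha gives 8 > 7.
No single strategy is best against every opponent action.

No strictly dominant strategy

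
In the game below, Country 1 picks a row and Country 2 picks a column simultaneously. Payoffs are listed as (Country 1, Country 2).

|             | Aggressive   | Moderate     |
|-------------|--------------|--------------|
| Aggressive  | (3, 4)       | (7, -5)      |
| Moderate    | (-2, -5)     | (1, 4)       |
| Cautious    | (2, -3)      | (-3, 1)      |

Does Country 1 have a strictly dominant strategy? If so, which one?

A strategy is strictly dominant if it gives Country 1 a strictly higher payoff than every other strategy, against every choice by the opponent.
Aggressive strictly dominates: vs Aggressive: 3 > each of {-2, 2}; vs Moderate: 7 > each of {1, -3}.

Aggressive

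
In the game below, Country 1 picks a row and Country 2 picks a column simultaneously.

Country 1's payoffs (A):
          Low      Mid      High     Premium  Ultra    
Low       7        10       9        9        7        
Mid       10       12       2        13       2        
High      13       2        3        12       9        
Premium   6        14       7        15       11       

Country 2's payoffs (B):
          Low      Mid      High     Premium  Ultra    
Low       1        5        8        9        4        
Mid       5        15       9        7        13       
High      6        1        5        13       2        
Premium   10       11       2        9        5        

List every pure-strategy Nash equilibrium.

(Premium, Mid)

Check mutual best responses: a cell is a NE iff neither player can gain by unilaterally deviating.
Country 1's best responses — vs Low: High (payoff 13); vs Mid: Premium (payoff 14); vs High: Low (payoff 9); vs Premium: Premium (payoff 15); vs Ultra: Premium (payoff 11).
Country 2's best responses — vs Low: Premium (payoff 9); vs Mid: Mid (payoff 15); vs High: Premium (payoff 13); vs Premium: Mid (payoff 11).
The only mutual best response is (Premium, Mid); neither player gains by switching there.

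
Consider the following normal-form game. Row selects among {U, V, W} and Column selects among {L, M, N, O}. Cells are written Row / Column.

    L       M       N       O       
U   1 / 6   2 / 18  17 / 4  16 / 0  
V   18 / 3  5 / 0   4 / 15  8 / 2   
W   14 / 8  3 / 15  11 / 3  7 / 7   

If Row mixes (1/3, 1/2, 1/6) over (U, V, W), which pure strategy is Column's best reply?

Column's best reply maximizes expected payoff against the mix.
L: (1/3)·6 + (1/2)·3 + (1/6)·8 = 29/6
M: (1/3)·18 + (1/2)·0 + (1/6)·15 = 17/2
N: (1/3)·4 + (1/2)·15 + (1/6)·3 = 28/3
O: (1/3)·0 + (1/2)·2 + (1/6)·7 = 13/6
Highest expected payoff is 28/3, from N.

N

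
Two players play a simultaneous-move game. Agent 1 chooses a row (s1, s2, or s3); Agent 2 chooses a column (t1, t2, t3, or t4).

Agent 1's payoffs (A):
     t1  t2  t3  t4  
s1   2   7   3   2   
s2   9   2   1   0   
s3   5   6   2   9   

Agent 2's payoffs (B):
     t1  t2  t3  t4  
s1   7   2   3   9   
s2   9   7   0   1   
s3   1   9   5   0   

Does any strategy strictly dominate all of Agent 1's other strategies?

No strictly dominant strategy

A strategy is strictly dominant if it gives Agent 1 a strictly higher payoff than every other strategy, against every choice by the opponent.
s1 is not dominant: against t1, s2 gives 9 > 2.
s2 is not dominant: against t2, s1 gives 7 > 2.
s3 is not dominant: against t1, s2 gives 9 > 5.
No single strategy is best against every opponent action.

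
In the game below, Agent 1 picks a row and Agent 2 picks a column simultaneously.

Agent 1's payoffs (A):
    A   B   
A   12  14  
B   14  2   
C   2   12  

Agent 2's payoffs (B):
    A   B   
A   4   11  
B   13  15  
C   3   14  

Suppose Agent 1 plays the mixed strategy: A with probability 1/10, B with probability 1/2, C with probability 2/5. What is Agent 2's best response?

B

Agent 2's best reply maximizes expected payoff against the mix.
A: (1/10)·4 + (1/2)·13 + (2/5)·3 = 81/10
B: (1/10)·11 + (1/2)·15 + (2/5)·14 = 71/5
Highest expected payoff is 71/5, from B.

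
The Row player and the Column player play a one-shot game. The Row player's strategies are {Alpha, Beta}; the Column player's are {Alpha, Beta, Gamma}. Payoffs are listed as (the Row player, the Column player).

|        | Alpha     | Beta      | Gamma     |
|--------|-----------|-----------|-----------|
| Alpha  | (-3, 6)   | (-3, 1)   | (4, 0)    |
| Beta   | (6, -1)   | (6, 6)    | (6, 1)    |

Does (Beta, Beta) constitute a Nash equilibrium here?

Holding the Column player at Beta: the Row player gets 6 from Beta, versus -3 from Alpha. No profitable deviation for the Row player.
Holding the Row player at Beta: the Column player gets 6 from Beta, versus -1 from Alpha, 1 from Gamma. No profitable deviation for the Column player either.

Yes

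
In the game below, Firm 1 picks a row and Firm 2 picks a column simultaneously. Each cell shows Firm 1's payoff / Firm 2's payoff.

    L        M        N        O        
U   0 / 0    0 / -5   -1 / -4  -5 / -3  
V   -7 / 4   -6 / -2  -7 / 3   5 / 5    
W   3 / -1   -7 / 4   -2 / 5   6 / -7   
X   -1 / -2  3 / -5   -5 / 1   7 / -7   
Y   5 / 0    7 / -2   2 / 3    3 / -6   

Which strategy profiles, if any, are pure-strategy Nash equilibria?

A profile is a Nash equilibrium when each player is best-responding to the other.
Firm 1's best responses — vs L: Y (payoff 5); vs M: Y (payoff 7); vs N: Y (payoff 2); vs O: X (payoff 7).
Firm 2's best responses — vs U: L (payoff 0); vs V: O (payoff 5); vs W: N (payoff 5); vs X: N (payoff 1); vs Y: N (payoff 3).
The only mutual best response is (Y, N); neither player gains by switching there.

(Y, N)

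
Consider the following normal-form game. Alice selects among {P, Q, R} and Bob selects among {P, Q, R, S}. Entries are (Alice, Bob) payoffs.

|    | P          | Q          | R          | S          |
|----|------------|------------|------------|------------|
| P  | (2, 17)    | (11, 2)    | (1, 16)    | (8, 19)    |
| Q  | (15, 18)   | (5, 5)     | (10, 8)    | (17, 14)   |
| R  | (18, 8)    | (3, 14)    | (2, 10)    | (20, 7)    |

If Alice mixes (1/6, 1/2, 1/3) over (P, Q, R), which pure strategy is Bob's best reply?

P

Compute Bob's expected payoff from each pure strategy against the given mix.
P: (1/6)·17 + (1/2)·18 + (1/3)·8 = 29/2
Q: (1/6)·2 + (1/2)·5 + (1/3)·14 = 15/2
R: (1/6)·16 + (1/2)·8 + (1/3)·10 = 10
S: (1/6)·19 + (1/2)·14 + (1/3)·7 = 25/2
Highest expected payoff is 29/2, from P.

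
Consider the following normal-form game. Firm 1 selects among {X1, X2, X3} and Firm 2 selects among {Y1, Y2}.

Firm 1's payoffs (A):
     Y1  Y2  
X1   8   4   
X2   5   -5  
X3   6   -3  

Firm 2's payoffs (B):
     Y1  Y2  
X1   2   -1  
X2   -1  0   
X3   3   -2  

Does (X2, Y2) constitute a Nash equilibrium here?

Holding Firm 2 at Y2: Firm 1 gets -5 from X2 but could get 4 by switching to X1. Firm 1 has a profitable deviation.

No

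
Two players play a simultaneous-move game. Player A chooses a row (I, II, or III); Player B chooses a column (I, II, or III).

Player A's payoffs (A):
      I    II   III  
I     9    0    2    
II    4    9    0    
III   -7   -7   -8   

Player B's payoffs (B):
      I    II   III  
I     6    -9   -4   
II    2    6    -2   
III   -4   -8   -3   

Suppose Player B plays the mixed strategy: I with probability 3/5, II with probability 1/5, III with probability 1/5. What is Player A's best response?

I

Player A's best reply maximizes expected payoff against the mix.
I: (3/5)·9 + (1/5)·0 + (1/5)·2 = 29/5
II: (3/5)·4 + (1/5)·9 + (1/5)·0 = 21/5
III: (3/5)·(-7) + (1/5)·(-7) + (1/5)·(-8) = -36/5
Highest expected payoff is 29/5, from I.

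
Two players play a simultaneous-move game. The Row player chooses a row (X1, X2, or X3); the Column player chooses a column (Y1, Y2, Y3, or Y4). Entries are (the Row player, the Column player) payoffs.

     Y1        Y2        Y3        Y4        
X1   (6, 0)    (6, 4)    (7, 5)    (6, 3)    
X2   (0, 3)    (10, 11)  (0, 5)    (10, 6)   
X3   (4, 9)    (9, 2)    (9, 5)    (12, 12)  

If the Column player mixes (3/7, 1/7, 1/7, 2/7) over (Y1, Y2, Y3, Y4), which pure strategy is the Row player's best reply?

The Row player's best reply maximizes expected payoff against the mix.
X1: (3/7)·6 + (1/7)·6 + (1/7)·7 + (2/7)·6 = 43/7
X2: (3/7)·0 + (1/7)·10 + (1/7)·0 + (2/7)·10 = 30/7
X3: (3/7)·4 + (1/7)·9 + (1/7)·9 + (2/7)·12 = 54/7
Highest expected payoff is 54/7, from X3.

X3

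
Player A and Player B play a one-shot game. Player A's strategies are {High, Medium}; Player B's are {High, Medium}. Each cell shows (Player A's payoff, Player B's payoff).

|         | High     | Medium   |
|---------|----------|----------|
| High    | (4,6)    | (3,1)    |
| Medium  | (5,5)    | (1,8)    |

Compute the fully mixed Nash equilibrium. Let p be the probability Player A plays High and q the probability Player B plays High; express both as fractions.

In a mixed NE each player is indifferent between their pure strategies, so the opponent's mix sets the indifference.
Player B indifferent between High and Medium: p·6 + (1−p)·5 = p·1 + (1−p)·8 ⟹ 5 + 1p = 8 + (-7)p ⟹ p = 3/8.
Player A indifferent between High and Medium: q·4 + (1−q)·3 = q·5 + (1−q)·1 ⟹ 3 + 1q = 1 + 4q ⟹ q = 2/3.

p = 3/8, q = 2/3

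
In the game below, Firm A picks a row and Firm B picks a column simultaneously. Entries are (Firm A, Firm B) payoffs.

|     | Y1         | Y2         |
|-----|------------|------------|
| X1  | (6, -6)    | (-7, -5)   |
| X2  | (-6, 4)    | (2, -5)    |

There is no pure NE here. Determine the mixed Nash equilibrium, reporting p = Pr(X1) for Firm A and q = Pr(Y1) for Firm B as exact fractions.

In a mixed NE each player is indifferent between their pure strategies, so the opponent's mix sets the indifference.
Firm B indifferent between Y1 and Y2: p·(-6) + (1−p)·4 = p·(-5) + (1−p)·(-5) ⟹ 4 + (-10)p = (-5) + 0p ⟹ p = 9/10.
Firm A indifferent between X1 and X2: q·6 + (1−q)·(-7) = q·(-6) + (1−q)·2 ⟹ (-7) + 13q = 2 + (-8)q ⟹ q = 3/7.

p = 9/10, q = 3/7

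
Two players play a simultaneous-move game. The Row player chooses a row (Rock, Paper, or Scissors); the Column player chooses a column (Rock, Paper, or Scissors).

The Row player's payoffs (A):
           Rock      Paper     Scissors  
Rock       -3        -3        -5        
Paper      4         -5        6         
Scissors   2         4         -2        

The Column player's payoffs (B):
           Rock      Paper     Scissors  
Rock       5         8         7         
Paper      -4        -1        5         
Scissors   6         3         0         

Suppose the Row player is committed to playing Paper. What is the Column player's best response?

With the Row player fixed at Paper, the Column player's payoffs are: Rock → -4, Paper → -1, Scissors → 5.
The maximum is 5, achieved by Scissors.

Scissors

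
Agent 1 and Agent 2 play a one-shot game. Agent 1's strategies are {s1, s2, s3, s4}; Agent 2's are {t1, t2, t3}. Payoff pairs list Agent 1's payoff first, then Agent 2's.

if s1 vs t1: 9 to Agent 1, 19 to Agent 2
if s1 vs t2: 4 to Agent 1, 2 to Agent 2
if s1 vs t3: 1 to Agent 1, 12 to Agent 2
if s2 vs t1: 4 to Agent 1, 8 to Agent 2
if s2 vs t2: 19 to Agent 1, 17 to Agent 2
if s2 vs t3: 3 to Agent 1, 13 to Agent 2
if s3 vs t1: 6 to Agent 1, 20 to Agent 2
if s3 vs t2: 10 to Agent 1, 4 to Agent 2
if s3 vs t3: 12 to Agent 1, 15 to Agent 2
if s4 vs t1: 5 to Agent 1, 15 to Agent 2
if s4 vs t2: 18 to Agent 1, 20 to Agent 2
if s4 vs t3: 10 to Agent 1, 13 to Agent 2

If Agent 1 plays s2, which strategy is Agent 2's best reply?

With Agent 1 fixed at s2, Agent 2's payoffs are: t1 → 8, t2 → 17, t3 → 13.
The maximum is 17, achieved by t2.

t2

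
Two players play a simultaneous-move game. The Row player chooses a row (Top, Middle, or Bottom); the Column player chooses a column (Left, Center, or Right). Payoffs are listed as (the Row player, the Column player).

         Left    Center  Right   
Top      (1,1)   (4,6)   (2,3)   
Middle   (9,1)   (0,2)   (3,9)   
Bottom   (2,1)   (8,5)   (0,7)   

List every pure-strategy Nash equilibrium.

(Middle, Right)

A profile is a Nash equilibrium when each player is best-responding to the other.
The Row player's best responses — vs Left: Middle (payoff 9); vs Center: Bottom (payoff 8); vs Right: Middle (payoff 3).
The Column player's best responses — vs Top: Center (payoff 6); vs Middle: Right (payoff 9); vs Bottom: Right (payoff 7).
The only mutual best response is (Middle, Right); neither player gains by switching there.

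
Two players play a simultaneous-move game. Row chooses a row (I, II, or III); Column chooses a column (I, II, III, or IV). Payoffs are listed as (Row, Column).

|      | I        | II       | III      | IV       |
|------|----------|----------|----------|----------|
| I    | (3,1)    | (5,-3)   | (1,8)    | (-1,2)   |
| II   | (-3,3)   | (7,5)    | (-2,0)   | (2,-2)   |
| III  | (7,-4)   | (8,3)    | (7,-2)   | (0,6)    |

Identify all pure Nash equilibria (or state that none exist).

A profile is a Nash equilibrium when each player is best-responding to the other.
Row's best responses — vs I: III (payoff 7); vs II: III (payoff 8); vs III: III (payoff 7); vs IV: II (payoff 2).
Column's best responses — vs I: III (payoff 8); vs II: II (payoff 5); vs III: IV (payoff 6).
No cell has both players best-responding. For instance, Row's best reply to II is III, but against III Column prefers IV over II.

None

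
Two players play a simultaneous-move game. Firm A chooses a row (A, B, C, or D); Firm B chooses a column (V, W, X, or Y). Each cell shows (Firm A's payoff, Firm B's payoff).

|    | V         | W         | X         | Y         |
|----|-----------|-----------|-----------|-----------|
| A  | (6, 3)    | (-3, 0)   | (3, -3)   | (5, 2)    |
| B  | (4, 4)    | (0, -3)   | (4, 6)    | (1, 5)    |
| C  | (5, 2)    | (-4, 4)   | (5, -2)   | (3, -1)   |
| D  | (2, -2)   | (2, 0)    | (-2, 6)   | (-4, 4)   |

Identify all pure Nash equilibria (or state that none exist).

(A, V)

Check mutual best responses: a cell is a NE iff neither player can gain by unilaterally deviating.
Firm A's best responses — vs V: A (payoff 6); vs W: D (payoff 2); vs X: C (payoff 5); vs Y: A (payoff 5).
Firm B's best responses — vs A: V (payoff 3); vs B: X (payoff 6); vs C: W (payoff 4); vs D: X (payoff 6).
The only mutual best response is (A, V); neither player gains by switching there.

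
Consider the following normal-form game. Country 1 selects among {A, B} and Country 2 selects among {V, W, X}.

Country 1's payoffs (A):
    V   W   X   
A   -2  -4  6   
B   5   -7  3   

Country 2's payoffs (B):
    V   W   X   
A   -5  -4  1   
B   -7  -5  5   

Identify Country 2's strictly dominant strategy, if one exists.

X

A strategy is strictly dominant if it gives Country 2 a strictly higher payoff than every other strategy, against every choice by the opponent.
X strictly dominates: vs A: 1 > each of {-5, -4}; vs B: 5 > each of {-7, -5}.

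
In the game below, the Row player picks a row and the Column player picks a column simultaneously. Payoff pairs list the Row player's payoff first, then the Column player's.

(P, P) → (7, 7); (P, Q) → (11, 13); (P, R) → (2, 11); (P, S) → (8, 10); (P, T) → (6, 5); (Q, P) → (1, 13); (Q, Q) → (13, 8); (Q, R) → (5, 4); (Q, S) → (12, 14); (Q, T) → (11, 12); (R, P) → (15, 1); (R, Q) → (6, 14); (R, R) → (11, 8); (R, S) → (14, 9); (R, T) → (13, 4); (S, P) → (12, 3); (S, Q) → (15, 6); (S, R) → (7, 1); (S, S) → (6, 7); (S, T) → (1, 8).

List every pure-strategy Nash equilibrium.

None

A profile is a Nash equilibrium when each player is best-responding to the other.
The Row player's best responses — vs P: R (payoff 15); vs Q: S (payoff 15); vs R: R (payoff 11); vs S: R (payoff 14); vs T: R (payoff 13).
The Column player's best responses — vs P: Q (payoff 13); vs Q: S (payoff 14); vs R: Q (payoff 14); vs S: T (payoff 8).
No cell has both players best-responding. For instance, the Row player's best reply to Q is S, but against S the Column player prefers T over Q.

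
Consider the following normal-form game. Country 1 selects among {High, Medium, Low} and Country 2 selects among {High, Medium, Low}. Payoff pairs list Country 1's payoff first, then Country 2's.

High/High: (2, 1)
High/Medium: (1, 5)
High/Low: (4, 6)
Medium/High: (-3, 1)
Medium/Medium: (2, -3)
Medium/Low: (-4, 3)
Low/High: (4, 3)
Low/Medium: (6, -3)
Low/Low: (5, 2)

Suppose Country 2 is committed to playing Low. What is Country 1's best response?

Low

With Country 2 fixed at Low, Country 1's payoffs are: High → 4, Medium → -4, Low → 5.
The maximum is 5, achieved by Low.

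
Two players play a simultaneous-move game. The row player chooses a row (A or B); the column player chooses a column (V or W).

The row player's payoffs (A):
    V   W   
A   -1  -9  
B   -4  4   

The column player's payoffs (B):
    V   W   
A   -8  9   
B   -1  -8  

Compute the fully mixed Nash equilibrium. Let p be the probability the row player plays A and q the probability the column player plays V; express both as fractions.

p = 7/24, q = 13/16

In a mixed NE each player is indifferent between their pure strategies, so the opponent's mix sets the indifference.
The column player indifferent between V and W: p·(-8) + (1−p)·(-1) = p·9 + (1−p)·(-8) ⟹ (-1) + (-7)p = (-8) + 17p ⟹ p = 7/24.
The row player indifferent between A and B: q·(-1) + (1−q)·(-9) = q·(-4) + (1−q)·4 ⟹ (-9) + 8q = 4 + (-8)q ⟹ q = 13/16.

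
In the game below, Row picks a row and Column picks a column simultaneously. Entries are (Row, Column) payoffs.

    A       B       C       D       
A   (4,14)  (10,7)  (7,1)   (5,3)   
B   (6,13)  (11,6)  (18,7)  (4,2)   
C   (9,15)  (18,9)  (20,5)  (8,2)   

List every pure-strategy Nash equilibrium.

(C, A)

A profile is a Nash equilibrium when each player is best-responding to the other.
Row's best responses — vs A: C (payoff 9); vs B: C (payoff 18); vs C: C (payoff 20); vs D: C (payoff 8).
Column's best responses — vs A: A (payoff 14); vs B: A (payoff 13); vs C: A (payoff 15).
The only mutual best response is (C, A); neither player gains by switching there.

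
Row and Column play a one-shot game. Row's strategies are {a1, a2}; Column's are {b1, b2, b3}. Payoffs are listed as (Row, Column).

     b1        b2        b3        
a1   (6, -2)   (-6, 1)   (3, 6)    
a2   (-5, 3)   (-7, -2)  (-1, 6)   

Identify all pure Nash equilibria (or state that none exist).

(a1, b3)

Check mutual best responses: a cell is a NE iff neither player can gain by unilaterally deviating.
Row's best responses — vs b1: a1 (payoff 6); vs b2: a1 (payoff -6); vs b3: a1 (payoff 3).
Column's best responses — vs a1: b3 (payoff 6); vs a2: b3 (payoff 6).
The only mutual best response is (a1, b3); neither player gains by switching there.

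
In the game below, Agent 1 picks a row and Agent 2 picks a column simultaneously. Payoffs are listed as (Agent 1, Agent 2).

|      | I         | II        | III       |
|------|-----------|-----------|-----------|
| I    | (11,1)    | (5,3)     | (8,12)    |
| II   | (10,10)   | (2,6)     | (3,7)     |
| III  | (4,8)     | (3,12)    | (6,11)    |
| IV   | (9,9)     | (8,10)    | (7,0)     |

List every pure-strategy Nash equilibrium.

(I, III) and (IV, II)

Check mutual best responses: a cell is a NE iff neither player can gain by unilaterally deviating.
Agent 1's best responses — vs I: I (payoff 11); vs II: IV (payoff 8); vs III: I (payoff 8).
Agent 2's best responses — vs I: III (payoff 12); vs II: I (payoff 10); vs III: II (payoff 12); vs IV: II (payoff 10).
Mutual best responses occur at (I, III) and (IV, II); at each, neither player gains by switching.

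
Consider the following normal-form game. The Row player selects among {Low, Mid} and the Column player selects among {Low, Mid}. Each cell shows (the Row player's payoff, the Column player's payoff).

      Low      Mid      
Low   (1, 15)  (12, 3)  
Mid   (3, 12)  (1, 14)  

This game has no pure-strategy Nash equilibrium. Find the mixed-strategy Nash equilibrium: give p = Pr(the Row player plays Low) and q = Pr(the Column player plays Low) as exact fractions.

p = 1/7, q = 11/13

In a mixed NE each player is indifferent between their pure strategies, so the opponent's mix sets the indifference.
The Column player indifferent between Low and Mid: p·15 + (1−p)·12 = p·3 + (1−p)·14 ⟹ 12 + 3p = 14 + (-11)p ⟹ p = 1/7.
The Row player indifferent between Low and Mid: q·1 + (1−q)·12 = q·3 + (1−q)·1 ⟹ 12 + (-11)q = 1 + 2q ⟹ q = 11/13.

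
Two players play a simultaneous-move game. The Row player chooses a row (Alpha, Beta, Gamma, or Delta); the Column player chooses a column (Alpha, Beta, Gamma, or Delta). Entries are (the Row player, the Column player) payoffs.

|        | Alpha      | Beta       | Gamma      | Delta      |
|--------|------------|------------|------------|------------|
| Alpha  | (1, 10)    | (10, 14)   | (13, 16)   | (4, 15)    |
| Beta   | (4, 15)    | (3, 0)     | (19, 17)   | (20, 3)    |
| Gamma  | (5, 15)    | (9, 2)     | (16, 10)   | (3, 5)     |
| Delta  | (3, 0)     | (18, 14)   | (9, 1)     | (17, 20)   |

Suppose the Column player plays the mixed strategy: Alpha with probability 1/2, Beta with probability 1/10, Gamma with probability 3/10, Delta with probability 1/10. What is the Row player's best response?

The Row player's best reply maximizes expected payoff against the mix.
Alpha: (1/2)·1 + (1/10)·10 + (3/10)·13 + (1/10)·4 = 29/5
Beta: (1/2)·4 + (1/10)·3 + (3/10)·19 + (1/10)·20 = 10
Gamma: (1/2)·5 + (1/10)·9 + (3/10)·16 + (1/10)·3 = 17/2
Delta: (1/2)·3 + (1/10)·18 + (3/10)·9 + (1/10)·17 = 77/10
Highest expected payoff is 10, from Beta.

Beta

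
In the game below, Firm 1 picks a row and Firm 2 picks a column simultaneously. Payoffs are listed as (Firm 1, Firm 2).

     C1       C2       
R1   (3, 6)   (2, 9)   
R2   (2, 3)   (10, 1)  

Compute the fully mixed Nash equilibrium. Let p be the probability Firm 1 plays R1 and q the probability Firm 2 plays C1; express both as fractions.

p = 2/5, q = 8/9

Each player's mixing probability is pinned down by making the *other* player indifferent.
Firm 2 indifferent between C1 and C2: p·6 + (1−p)·3 = p·9 + (1−p)·1 ⟹ 3 + 3p = 1 + 8p ⟹ p = 2/5.
Firm 1 indifferent between R1 and R2: q·3 + (1−q)·2 = q·2 + (1−q)·10 ⟹ 2 + 1q = 10 + (-8)q ⟹ q = 8/9.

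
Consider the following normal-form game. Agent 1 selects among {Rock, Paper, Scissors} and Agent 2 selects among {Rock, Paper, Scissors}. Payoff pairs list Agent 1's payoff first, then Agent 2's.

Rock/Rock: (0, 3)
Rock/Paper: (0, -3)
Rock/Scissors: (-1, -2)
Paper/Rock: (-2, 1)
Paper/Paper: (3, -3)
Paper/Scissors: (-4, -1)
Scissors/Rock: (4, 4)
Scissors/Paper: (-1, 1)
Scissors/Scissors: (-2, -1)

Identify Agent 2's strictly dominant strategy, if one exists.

A strategy is strictly dominant if it gives Agent 2 a strictly higher payoff than every other strategy, against every choice by the opponent.
Rock strictly dominates: vs Rock: 3 > each of {-3, -2}; vs Paper: 1 > each of {-3, -1}; vs Scissors: 4 > each of {1, -1}.

Rock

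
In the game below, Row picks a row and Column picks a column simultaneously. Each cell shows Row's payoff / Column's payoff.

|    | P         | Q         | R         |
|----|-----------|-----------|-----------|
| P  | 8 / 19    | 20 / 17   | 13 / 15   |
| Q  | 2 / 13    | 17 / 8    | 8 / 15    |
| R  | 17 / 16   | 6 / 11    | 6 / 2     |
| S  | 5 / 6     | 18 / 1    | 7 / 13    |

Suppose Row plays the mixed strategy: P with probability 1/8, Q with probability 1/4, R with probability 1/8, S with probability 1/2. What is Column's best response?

Column's best reply maximizes expected payoff against the mix.
P: (1/8)·19 + (1/4)·13 + (1/8)·16 + (1/2)·6 = 85/8
Q: (1/8)·17 + (1/4)·8 + (1/8)·11 + (1/2)·1 = 6
R: (1/8)·15 + (1/4)·15 + (1/8)·2 + (1/2)·13 = 99/8
Highest expected payoff is 99/8, from R.

R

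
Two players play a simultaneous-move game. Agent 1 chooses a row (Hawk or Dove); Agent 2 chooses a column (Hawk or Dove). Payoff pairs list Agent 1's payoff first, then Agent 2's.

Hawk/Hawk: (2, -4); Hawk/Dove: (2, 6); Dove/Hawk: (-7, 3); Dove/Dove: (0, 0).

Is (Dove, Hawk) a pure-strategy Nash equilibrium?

No

Holding Agent 2 at Hawk: Agent 1 gets -7 from Dove but could get 2 by switching to Hawk. Agent 1 has a profitable deviation.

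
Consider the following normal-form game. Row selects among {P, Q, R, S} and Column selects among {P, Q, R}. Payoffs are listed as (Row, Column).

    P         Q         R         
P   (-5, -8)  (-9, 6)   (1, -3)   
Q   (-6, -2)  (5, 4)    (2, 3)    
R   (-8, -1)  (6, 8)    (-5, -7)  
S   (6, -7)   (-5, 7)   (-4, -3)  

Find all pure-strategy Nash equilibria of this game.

A profile is a Nash equilibrium when each player is best-responding to the other.
Row's best responses — vs P: S (payoff 6); vs Q: R (payoff 6); vs R: Q (payoff 2).
Column's best responses — vs P: Q (payoff 6); vs Q: Q (payoff 4); vs R: Q (payoff 8); vs S: Q (payoff 7).
The only mutual best response is (R, Q); neither player gains by switching there.

(R, Q)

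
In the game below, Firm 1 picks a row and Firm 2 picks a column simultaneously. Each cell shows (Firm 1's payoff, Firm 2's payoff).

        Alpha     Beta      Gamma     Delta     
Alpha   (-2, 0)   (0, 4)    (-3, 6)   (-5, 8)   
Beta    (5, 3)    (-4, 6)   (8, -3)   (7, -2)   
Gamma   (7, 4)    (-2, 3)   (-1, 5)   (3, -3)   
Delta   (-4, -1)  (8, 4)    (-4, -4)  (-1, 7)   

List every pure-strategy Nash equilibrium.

A profile is a Nash equilibrium when each player is best-responding to the other.
Firm 1's best responses — vs Alpha: Gamma (payoff 7); vs Beta: Delta (payoff 8); vs Gamma: Beta (payoff 8); vs Delta: Beta (payoff 7).
Firm 2's best responses — vs Alpha: Delta (payoff 8); vs Beta: Beta (payoff 6); vs Gamma: Gamma (payoff 5); vs Delta: Delta (payoff 7).
No cell has both players best-responding. For instance, Firm 1's best reply to Beta is Delta, but against Delta Firm 2 prefers Delta over Beta.

There is no pure-strategy Nash equilibrium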